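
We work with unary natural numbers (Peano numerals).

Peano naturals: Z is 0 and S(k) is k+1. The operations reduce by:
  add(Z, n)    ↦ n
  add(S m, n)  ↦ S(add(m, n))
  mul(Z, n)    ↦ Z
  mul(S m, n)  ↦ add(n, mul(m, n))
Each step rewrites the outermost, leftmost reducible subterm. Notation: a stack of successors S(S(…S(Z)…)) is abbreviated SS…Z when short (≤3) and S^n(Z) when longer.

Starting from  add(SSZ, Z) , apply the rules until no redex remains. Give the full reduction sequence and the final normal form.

  start: add(SSZ, Z)
  step 1: S(add(SZ, Z))
  step 2: S(S(add(Z, Z)))
  step 3: SSZ

Answer: normal form = SSZ  (in 3 steps)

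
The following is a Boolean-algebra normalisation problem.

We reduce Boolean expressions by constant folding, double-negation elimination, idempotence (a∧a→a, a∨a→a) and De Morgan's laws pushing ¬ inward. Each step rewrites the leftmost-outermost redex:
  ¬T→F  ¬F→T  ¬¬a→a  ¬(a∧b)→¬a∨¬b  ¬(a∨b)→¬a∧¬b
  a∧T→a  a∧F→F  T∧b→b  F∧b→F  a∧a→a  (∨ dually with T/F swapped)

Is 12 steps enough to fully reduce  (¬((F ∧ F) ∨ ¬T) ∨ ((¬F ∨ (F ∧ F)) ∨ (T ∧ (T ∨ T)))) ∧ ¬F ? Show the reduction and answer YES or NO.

  start: (¬((F ∧ F) ∨ ¬T) ∨ ((¬F ∨ (F ∧ F)) ∨ (T ∧ (T ∨ T)))) ∧ ¬F
  step 1: ((¬(F ∧ F) ∧ ¬¬T) ∨ ((¬F ∨ (F ∧ F)) ∨ (T ∧ (T ∨ T)))) ∧ ¬F
  step 2: (((¬F ∨ ¬F) ∧ ¬¬T) ∨ ((¬F ∨ (F ∧ F)) ∨ (T ∧ (T ∨ T)))) ∧ ¬F
  step 3: ((¬F ∧ ¬¬T) ∨ ((¬F ∨ (F ∧ F)) ∨ (T ∧ (T ∨ T)))) ∧ ¬F
  step 4: ((T ∧ ¬¬T) ∨ ((¬F ∨ (F ∧ F)) ∨ (T ∧ (T ∨ T)))) ∧ ¬F
  step 5: (¬¬T ∨ ((¬F ∨ (F ∧ F)) ∨ (T ∧ (T ∨ T)))) ∧ ¬F
  step 6: (T ∨ ((¬F ∨ (F ∧ F)) ∨ (T ∧ (T ∨ T)))) ∧ ¬F
  step 7: T ∧ ¬F
  step 8: ¬F
  step 9: T

Answer: YES — reaches normal form T in 9 ≤ 12 steps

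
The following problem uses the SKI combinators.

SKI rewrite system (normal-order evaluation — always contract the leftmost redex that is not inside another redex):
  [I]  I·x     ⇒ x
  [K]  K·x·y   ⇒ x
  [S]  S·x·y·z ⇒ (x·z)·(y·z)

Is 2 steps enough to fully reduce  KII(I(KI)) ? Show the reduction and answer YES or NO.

  start: KII(I(KI))
  [1] I(I(KI))
  [2] I(KI)

Answer: NO — after 2 steps the term is I(KI), not yet normal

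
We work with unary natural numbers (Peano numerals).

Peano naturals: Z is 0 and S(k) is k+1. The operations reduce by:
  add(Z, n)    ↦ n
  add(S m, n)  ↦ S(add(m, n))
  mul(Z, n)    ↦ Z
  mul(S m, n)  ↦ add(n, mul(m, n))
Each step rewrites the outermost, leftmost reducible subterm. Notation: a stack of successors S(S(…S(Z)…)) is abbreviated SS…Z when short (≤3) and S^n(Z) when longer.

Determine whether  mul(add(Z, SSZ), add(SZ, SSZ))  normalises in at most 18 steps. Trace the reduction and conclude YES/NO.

  start: mul(add(Z, SSZ), add(SZ, SSZ))
  →1  mul(SSZ, add(SZ, SSZ))
  →2  add(add(SZ, SSZ), mul(SZ, add(SZ, SSZ)))
  →3  add(S(add(Z, SSZ)), mul(SZ, add(SZ, SSZ)))
  →4  S(add(add(Z, SSZ), mul(SZ, add(SZ, SSZ))))
  →5  S(add(SSZ, mul(SZ, add(SZ, SSZ))))
  →6  S(S(add(SZ, mul(SZ, add(SZ, SSZ)))))
  →7  S(S(S(add(Z, mul(SZ, add(SZ, SSZ))))))
  →8  S(S(S(mul(SZ, add(SZ, SSZ)))))
  →9  S(S(S(add(add(SZ, SSZ), mul(Z, add(SZ, SSZ))))))
  →10  S(S(S(add(S(add(Z, SSZ)), mul(Z, add(SZ, SSZ))))))
  →11  S(S(S(S(add(add(Z, SSZ), mul(Z, add(SZ, SSZ)))))))
  →12  S(S(S(S(add(SSZ, mul(Z, add(SZ, SSZ)))))))
  →13  S(S(S(S(S(add(SZ, mul(Z, add(SZ, SSZ))))))))
  →14  S(S(S(S(S(S(add(Z, mul(Z, add(SZ, SSZ)))))))))
  →15  S(S(S(S(S(S(mul(Z, add(SZ, SSZ))))))))
  →16  S^6(Z)

Answer: YES — reaches normal form S^6(Z) in 16 ≤ 18 steps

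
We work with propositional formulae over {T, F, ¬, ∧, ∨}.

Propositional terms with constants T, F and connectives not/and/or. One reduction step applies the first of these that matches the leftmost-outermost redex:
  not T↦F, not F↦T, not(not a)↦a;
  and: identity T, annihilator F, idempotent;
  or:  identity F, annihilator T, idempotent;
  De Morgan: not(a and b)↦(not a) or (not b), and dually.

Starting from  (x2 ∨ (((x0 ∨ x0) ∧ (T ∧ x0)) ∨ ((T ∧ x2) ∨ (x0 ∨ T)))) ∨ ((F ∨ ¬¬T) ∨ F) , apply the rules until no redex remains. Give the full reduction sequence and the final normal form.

Answer: normal form = T  (in 9 steps)

Working:
  start: (x2 ∨ (((x0 ∨ x0) ∧ (T ∧ x0)) ∨ ((T ∧ x2) ∨ (x0 ∨ T)))) ∨ ((F ∨ ¬¬T) ∨ F)
  →1  (x2 ∨ ((x0 ∧ (T ∧ x0)) ∨ ((T ∧ x2) ∨ (x0 ∨ T)))) ∨ ((F ∨ ¬¬T) ∨ F)
  →2  (x2 ∨ ((x0 ∧ x0) ∨ ((T ∧ x2) ∨ (x0 ∨ T)))) ∨ ((F ∨ ¬¬T) ∨ F)
  →3  (x2 ∨ (x0 ∨ ((T ∧ x2) ∨ (x0 ∨ T)))) ∨ ((F ∨ ¬¬T) ∨ F)
  →4  (x2 ∨ (x0 ∨ (x2 ∨ (x0 ∨ T)))) ∨ ((F ∨ ¬¬T) ∨ F)
  →5  (x2 ∨ (x0 ∨ (x2 ∨ T))) ∨ ((F ∨ ¬¬T) ∨ F)
  →6  (x2 ∨ (x0 ∨ T)) ∨ ((F ∨ ¬¬T) ∨ F)
  →7  (x2 ∨ T) ∨ ((F ∨ ¬¬T) ∨ F)
  →8  T ∨ ((F ∨ ¬¬T) ∨ F)
  →9  T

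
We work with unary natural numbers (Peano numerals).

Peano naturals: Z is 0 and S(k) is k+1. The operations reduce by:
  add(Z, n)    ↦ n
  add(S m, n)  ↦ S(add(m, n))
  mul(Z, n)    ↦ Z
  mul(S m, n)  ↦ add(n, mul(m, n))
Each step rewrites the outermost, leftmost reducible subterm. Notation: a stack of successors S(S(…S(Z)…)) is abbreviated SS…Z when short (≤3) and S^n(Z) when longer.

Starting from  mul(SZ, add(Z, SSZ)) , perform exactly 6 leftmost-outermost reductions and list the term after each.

  start: mul(SZ, add(Z, SSZ))
  →1  add(add(Z, SSZ), mul(Z, add(Z, SSZ)))
  →2  add(SSZ, mul(Z, add(Z, SSZ)))
  →3  S(add(SZ, mul(Z, add(Z, SSZ))))
  →4  S(S(add(Z, mul(Z, add(Z, SSZ)))))
  →5  S(S(mul(Z, add(Z, SSZ))))
  →6  SSZ

Answer: after 6 steps: SSZ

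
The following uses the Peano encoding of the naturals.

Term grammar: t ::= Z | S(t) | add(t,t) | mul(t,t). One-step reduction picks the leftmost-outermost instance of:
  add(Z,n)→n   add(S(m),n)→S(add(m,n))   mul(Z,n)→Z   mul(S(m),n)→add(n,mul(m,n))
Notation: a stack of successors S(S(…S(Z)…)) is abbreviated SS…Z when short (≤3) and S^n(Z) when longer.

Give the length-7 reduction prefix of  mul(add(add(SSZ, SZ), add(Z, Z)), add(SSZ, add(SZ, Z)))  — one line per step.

Answer: after 7 steps: S(S(add(add(Z, add(SZ, Z)), mul(add(add(SZ, SZ), add(Z, Z)), add(SSZ, add(SZ, Z))))))

Working:
  start: mul(add(add(SSZ, SZ), add(Z, Z)), add(SSZ, add(SZ, Z)))
  step 1: mul(add(S(add(SZ, SZ)), add(Z, Z)), add(SSZ, add(SZ, Z)))
  step 2: mul(S(add(add(SZ, SZ), add(Z, Z))), add(SSZ, add(SZ, Z)))
  step 3: add(add(SSZ, add(SZ, Z)), mul(add(add(SZ, SZ), add(Z, Z)), add(SSZ, add(SZ, Z))))
  step 4: add(S(add(SZ, add(SZ, Z))), mul(add(add(SZ, SZ), add(Z, Z)), add(SSZ, add(SZ, Z))))
  step 5: S(add(add(SZ, add(SZ, Z)), mul(add(add(SZ, SZ), add(Z, Z)), add(SSZ, add(SZ, Z)))))
  step 6: S(add(S(add(Z, add(SZ, Z))), mul(add(add(SZ, SZ), add(Z, Z)), add(SSZ, add(SZ, Z)))))
  step 7: S(S(add(add(Z, add(SZ, Z)), mul(add(add(SZ, SZ), add(Z, Z)), add(SSZ, add(SZ, Z))))))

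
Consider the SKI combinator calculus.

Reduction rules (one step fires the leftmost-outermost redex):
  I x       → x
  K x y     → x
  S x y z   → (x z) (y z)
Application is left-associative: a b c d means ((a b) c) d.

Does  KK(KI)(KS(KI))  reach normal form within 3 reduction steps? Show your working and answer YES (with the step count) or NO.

Answer: YES — reaches normal form KS in 2 ≤ 3 steps

Reduction:
  start: KK(KI)(KS(KI))
  step 1: K(KS(KI))
  step 2: KS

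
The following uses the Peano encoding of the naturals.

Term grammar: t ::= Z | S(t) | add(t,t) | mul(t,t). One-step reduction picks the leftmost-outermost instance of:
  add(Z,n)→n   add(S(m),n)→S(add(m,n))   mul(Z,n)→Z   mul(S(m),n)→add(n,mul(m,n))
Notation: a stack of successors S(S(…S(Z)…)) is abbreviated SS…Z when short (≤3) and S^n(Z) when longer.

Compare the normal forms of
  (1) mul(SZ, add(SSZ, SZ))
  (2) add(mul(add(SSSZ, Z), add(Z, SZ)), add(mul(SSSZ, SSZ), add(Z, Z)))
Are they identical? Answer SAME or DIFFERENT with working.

Answer: DIFFERENT — A ⇓ SSSZ, B ⇓ S^9(Z)

Reduction:
Term A:
  start: mul(SZ, add(SSZ, SZ))
  step 1: add(add(SSZ, SZ), mul(Z, add(SSZ, SZ)))
  step 2: add(S(add(SZ, SZ)), mul(Z, add(SSZ, SZ)))
  step 3: S(add(add(SZ, SZ), mul(Z, add(SSZ, SZ))))
  step 4: S(add(S(add(Z, SZ)), mul(Z, add(SSZ, SZ))))
  step 5: S(S(add(add(Z, SZ), mul(Z, add(SSZ, SZ)))))
  step 6: S(S(add(SZ, mul(Z, add(SSZ, SZ)))))
  step 7: S(S(S(add(Z, mul(Z, add(SSZ, SZ))))))
  step 8: S(S(S(mul(Z, add(SSZ, SZ)))))
  step 9: SSSZ

Term B:
  start: add(mul(add(SSSZ, Z), add(Z, SZ)), add(mul(SSSZ, SSZ), add(Z, Z)))
  step 1: add(mul(S(add(SSZ, Z)), add(Z, SZ)), add(mul(SSSZ, SSZ), add(Z, Z)))
  step 2: add(add(add(Z, SZ), mul(add(SSZ, Z), add(Z, SZ))), add(mul(SSSZ, SSZ), add(Z, Z)))
  step 3: add(add(SZ, mul(add(SSZ, Z), add(Z, SZ))), add(mul(SSSZ, SSZ), add(Z, Z)))
  step 4: add(S(add(Z, mul(add(SSZ, Z), add(Z, SZ)))), add(mul(SSSZ, SSZ), add(Z, Z)))
  step 5: S(add(add(Z, mul(add(SSZ, Z), add(Z, SZ))), add(mul(SSSZ, SSZ), add(Z, Z))))
  step 6: S(add(mul(add(SSZ, Z), add(Z, SZ)), add(mul(SSSZ, SSZ), add(Z, Z))))
  step 7: S(add(mul(S(add(SZ, Z)), add(Z, SZ)), add(mul(SSSZ, SSZ), add(Z, Z))))
  step 8: S(add(add(add(Z, SZ), mul(add(SZ, Z), add(Z, SZ))), add(mul(SSSZ, SSZ), add(Z, Z))))
  step 9: S(add(add(SZ, mul(add(SZ, Z), add(Z, SZ))), add(mul(SSSZ, SSZ), add(Z, Z))))
  step 10: S(add(S(add(Z, mul(add(SZ, Z), add(Z, SZ)))), add(mul(SSSZ, SSZ), add(Z, Z))))
  step 11: S(S(add(add(Z, mul(add(SZ, Z), add(Z, SZ))), add(mul(SSSZ, SSZ), add(Z, Z)))))
  step 12: S(S(add(mul(add(SZ, Z), add(Z, SZ)), add(mul(SSSZ, SSZ), add(Z, Z)))))
  step 13: S(S(add(mul(S(add(Z, Z)), add(Z, SZ)), add(mul(SSSZ, SSZ), add(Z, Z)))))
  step 14: S(S(add(add(add(Z, SZ), mul(add(Z, Z), add(Z, SZ))), add(mul(SSSZ, SSZ), add(Z, Z)))))
  step 15: S(S(add(add(SZ, mul(add(Z, Z), add(Z, SZ))), add(mul(SSSZ, SSZ), add(Z, Z)))))
  step 16: S(S(add(S(add(Z, mul(add(Z, Z), add(Z, SZ)))), add(mul(SSSZ, SSZ), add(Z, Z)))))
  step 17: S(S(S(add(add(Z, mul(add(Z, Z), add(Z, SZ))), add(mul(SSSZ, SSZ), add(Z, Z))))))
  step 18: S(S(S(add(mul(add(Z, Z), add(Z, SZ)), add(mul(SSSZ, SSZ), add(Z, Z))))))
  step 19: S(S(S(add(mul(Z, add(Z, SZ)), add(mul(SSSZ, SSZ), add(Z, Z))))))
  step 20: S(S(S(add(Z, add(mul(SSSZ, SSZ), add(Z, Z))))))
  step 21: S(S(S(add(mul(SSSZ, SSZ), add(Z, Z)))))
  step 22: S(S(S(add(add(SSZ, mul(SSZ, SSZ)), add(Z, Z)))))
  step 23: S(S(S(add(S(add(SZ, mul(SSZ, SSZ))), add(Z, Z)))))
  step 24: S(S(S(S(add(add(SZ, mul(SSZ, SSZ)), add(Z, Z))))))
  step 25: S(S(S(S(add(S(add(Z, mul(SSZ, SSZ))), add(Z, Z))))))
  step 26: S(S(S(S(S(add(add(Z, mul(SSZ, SSZ)), add(Z, Z)))))))
  step 27: S(S(S(S(S(add(mul(SSZ, SSZ), add(Z, Z)))))))
  step 28: S(S(S(S(S(add(add(SSZ, mul(SZ, SSZ)), add(Z, Z)))))))
  step 29: S(S(S(S(S(add(S(add(SZ, mul(SZ, SSZ))), add(Z, Z)))))))
  step 30: S(S(S(S(S(S(add(add(SZ, mul(SZ, SSZ)), add(Z, Z))))))))
  step 31: S(S(S(S(S(S(add(S(add(Z, mul(SZ, SSZ))), add(Z, Z))))))))
  step 32: S(S(S(S(S(S(S(add(add(Z, mul(SZ, SSZ)), add(Z, Z)))))))))
  step 33: S(S(S(S(S(S(S(add(mul(SZ, SSZ), add(Z, Z)))))))))
  step 34: S(S(S(S(S(S(S(add(add(SSZ, mul(Z, SSZ)), add(Z, Z)))))))))
  step 35: S(S(S(S(S(S(S(add(S(add(SZ, mul(Z, SSZ))), add(Z, Z)))))))))
  step 36: S(S(S(S(S(S(S(S(add(add(SZ, mul(Z, SSZ)), add(Z, Z))))))))))
  step 37: S(S(S(S(S(S(S(S(add(S(add(Z, mul(Z, SSZ))), add(Z, Z))))))))))
  step 38: S(S(S(S(S(S(S(S(S(add(add(Z, mul(Z, SSZ)), add(Z, Z)))))))))))
  step 39: S(S(S(S(S(S(S(S(S(add(mul(Z, SSZ), add(Z, Z)))))))))))
  step 40: S(S(S(S(S(S(S(S(S(add(Z, add(Z, Z)))))))))))
  step 41: S(S(S(S(S(S(S(S(S(add(Z, Z))))))))))
  step 42: S^9(Z)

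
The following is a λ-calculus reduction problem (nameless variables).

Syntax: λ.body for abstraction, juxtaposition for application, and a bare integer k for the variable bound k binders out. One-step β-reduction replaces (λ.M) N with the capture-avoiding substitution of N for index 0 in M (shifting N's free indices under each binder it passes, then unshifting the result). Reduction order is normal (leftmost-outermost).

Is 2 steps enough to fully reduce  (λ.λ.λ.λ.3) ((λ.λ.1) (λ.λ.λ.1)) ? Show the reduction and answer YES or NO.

Answer: YES — reaches normal form λ.λ.λ.λ.λ.λ.λ.1 in 2 ≤ 2 steps

Reduction:
  start: (λ.λ.λ.λ.3) ((λ.λ.1) (λ.λ.λ.1))
  →1  λ.λ.λ.(λ.λ.1) (λ.λ.λ.1)
  →2  λ.λ.λ.λ.λ.λ.λ.1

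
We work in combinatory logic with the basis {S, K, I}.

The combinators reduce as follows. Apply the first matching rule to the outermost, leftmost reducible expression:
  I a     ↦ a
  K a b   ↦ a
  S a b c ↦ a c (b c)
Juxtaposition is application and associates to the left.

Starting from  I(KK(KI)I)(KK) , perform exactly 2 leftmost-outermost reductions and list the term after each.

Answer: after 2 steps: KI(KK)

Derivation:
  start: I(KK(KI)I)(KK)
  [1] KK(KI)I(KK)
  [2] KI(KK)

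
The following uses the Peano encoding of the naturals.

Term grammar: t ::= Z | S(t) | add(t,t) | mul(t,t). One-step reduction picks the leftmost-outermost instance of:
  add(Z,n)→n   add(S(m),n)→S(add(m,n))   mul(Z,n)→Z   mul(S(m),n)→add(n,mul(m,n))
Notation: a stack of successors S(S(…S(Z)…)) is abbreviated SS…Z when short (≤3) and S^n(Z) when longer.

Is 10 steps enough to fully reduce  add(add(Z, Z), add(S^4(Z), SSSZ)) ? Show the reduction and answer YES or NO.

  start: add(add(Z, Z), add(S^4(Z), SSSZ))
  [1] add(Z, add(S^4(Z), SSSZ))
  [2] add(S^4(Z), SSSZ)
  [3] S(add(SSSZ, SSSZ))
  [4] S(S(add(SSZ, SSSZ)))
  [5] S(S(S(add(SZ, SSSZ))))
  [6] S(S(S(S(add(Z, SSSZ)))))
  [7] S^7(Z)

Answer: YES — reaches normal form S^7(Z) in 7 ≤ 10 steps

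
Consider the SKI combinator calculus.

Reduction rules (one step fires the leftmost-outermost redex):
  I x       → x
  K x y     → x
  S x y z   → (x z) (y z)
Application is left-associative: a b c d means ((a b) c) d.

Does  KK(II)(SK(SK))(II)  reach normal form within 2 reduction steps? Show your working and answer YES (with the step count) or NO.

Answer: YES — reaches normal form SK(SK) in 2 ≤ 2 steps

Working:
  start: KK(II)(SK(SK))(II)
  step 1: K(SK(SK))(II)
  step 2: SK(SK)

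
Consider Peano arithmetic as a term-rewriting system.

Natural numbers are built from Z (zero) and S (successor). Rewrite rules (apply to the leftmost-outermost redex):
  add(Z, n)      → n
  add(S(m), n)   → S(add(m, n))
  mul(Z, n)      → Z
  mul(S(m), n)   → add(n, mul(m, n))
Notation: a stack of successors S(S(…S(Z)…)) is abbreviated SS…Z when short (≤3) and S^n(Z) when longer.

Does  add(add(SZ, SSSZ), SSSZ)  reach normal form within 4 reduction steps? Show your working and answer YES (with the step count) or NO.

  start: add(add(SZ, SSSZ), SSSZ)
  step 1: add(S(add(Z, SSSZ)), SSSZ)
  step 2: S(add(add(Z, SSSZ), SSSZ))
  step 3: S(add(SSSZ, SSSZ))
  step 4: S(S(add(SSZ, SSSZ)))

Answer: NO — after 4 steps the term is S(S(add(SSZ, SSSZ))), not yet normal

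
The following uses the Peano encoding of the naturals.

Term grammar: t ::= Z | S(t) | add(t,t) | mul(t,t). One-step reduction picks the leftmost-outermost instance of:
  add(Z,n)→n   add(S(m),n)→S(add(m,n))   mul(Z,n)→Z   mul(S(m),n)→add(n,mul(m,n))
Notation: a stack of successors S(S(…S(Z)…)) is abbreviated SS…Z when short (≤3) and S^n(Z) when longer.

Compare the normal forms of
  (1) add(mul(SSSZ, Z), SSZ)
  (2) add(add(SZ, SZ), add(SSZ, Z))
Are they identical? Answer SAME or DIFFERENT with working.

Term A:
  start: add(mul(SSSZ, Z), SSZ)
  step 1: add(add(Z, mul(SSZ, Z)), SSZ)
  step 2: add(mul(SSZ, Z), SSZ)
  step 3: add(add(Z, mul(SZ, Z)), SSZ)
  step 4: add(mul(SZ, Z), SSZ)
  step 5: add(add(Z, mul(Z, Z)), SSZ)
  step 6: add(mul(Z, Z), SSZ)
  step 7: add(Z, SSZ)
  step 8: SSZ

Term B:
  start: add(add(SZ, SZ), add(SSZ, Z))
  step 1: add(S(add(Z, SZ)), add(SSZ, Z))
  step 2: S(add(add(Z, SZ), add(SSZ, Z)))
  step 3: S(add(SZ, add(SSZ, Z)))
  step 4: S(S(add(Z, add(SSZ, Z))))
  step 5: S(S(add(SSZ, Z)))
  step 6: S(S(S(add(SZ, Z))))
  step 7: S(S(S(S(add(Z, Z)))))
  step 8: S^4(Z)

Answer: DIFFERENT — A ⇓ SSZ, B ⇓ S^4(Z)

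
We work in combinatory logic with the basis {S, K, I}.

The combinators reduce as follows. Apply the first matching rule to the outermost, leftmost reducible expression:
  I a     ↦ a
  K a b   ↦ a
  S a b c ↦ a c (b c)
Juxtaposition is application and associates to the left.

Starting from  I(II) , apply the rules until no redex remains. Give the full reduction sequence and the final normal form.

Answer: normal form = I  (in 2 steps)

Derivation:
  start: I(II)
  step 1: II
  step 2: I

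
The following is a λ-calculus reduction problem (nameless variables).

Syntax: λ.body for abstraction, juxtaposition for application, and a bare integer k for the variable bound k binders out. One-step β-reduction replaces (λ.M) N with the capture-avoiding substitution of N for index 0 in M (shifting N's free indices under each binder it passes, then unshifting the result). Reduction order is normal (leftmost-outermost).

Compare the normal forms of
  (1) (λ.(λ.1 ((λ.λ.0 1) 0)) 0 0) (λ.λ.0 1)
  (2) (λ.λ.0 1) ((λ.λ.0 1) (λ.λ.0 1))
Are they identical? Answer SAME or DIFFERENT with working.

Term A:
  start: (λ.(λ.1 ((λ.λ.0 1) 0)) 0 0) (λ.λ.0 1)
  →1  (λ.(λ.λ.0 1) ((λ.λ.0 1) 0)) (λ.λ.0 1) (λ.λ.0 1)
  →2  (λ.λ.0 1) ((λ.λ.0 1) (λ.λ.0 1)) (λ.λ.0 1)
  →3  (λ.0 ((λ.λ.0 1) (λ.λ.0 1))) (λ.λ.0 1)
  →4  (λ.λ.0 1) ((λ.λ.0 1) (λ.λ.0 1))
  →5  λ.0 ((λ.λ.0 1) (λ.λ.0 1))
  →6  λ.0 (λ.0 (λ.λ.0 1))

Term B:
  start: (λ.λ.0 1) ((λ.λ.0 1) (λ.λ.0 1))
  →1  λ.0 ((λ.λ.0 1) (λ.λ.0 1))
  →2  λ.0 (λ.0 (λ.λ.0 1))

Answer: SAME — A ⇓ λ.0 (λ.0 (λ.λ.0 1)), B ⇓ λ.0 (λ.0 (λ.λ.0 1))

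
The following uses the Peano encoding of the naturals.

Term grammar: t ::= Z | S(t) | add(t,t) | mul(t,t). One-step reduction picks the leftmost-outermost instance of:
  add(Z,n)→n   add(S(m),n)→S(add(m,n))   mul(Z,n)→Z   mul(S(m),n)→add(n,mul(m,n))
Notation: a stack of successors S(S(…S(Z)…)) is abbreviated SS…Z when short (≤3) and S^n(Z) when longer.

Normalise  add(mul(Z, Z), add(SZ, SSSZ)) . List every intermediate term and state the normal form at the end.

Answer: normal form = S^4(Z)  (in 4 steps)

Reduction:
  start: add(mul(Z, Z), add(SZ, SSSZ))
  →1  add(Z, add(SZ, SSSZ))
  →2  add(SZ, SSSZ)
  →3  S(add(Z, SSSZ))
  →4  S^4(Z)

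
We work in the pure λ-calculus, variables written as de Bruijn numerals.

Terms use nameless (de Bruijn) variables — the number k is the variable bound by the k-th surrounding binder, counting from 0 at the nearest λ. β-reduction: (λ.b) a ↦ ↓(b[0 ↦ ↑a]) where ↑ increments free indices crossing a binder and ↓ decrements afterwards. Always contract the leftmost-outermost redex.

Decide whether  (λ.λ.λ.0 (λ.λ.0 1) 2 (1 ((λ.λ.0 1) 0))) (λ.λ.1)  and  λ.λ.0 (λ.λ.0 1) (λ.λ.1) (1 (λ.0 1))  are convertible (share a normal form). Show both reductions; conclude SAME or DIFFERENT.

Term A:
  start: (λ.λ.λ.0 (λ.λ.0 1) 2 (1 ((λ.λ.0 1) 0))) (λ.λ.1)
  →1  λ.λ.0 (λ.λ.0 1) (λ.λ.1) (1 ((λ.λ.0 1) 0))
  →2  λ.λ.0 (λ.λ.0 1) (λ.λ.1) (1 (λ.0 1))

Term B:
  start: λ.λ.0 (λ.λ.0 1) (λ.λ.1) (1 (λ.0 1))

Answer: SAME — A ⇓ λ.λ.0 (λ.λ.0 1) (λ.λ.1) (1 (λ.0 1)), B ⇓ λ.λ.0 (λ.λ.0 1) (λ.λ.1) (1 (λ.0 1))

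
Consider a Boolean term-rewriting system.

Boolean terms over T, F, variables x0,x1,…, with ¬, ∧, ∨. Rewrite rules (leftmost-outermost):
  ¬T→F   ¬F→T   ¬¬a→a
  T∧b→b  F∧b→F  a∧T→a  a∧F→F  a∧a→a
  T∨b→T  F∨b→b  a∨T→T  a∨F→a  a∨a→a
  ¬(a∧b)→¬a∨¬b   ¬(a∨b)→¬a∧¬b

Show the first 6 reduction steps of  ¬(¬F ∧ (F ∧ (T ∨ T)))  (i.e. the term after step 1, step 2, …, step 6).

  start: ¬(¬F ∧ (F ∧ (T ∨ T)))
  →1  ¬¬F ∨ ¬(F ∧ (T ∨ T))
  →2  F ∨ ¬(F ∧ (T ∨ T))
  →3  ¬(F ∧ (T ∨ T))
  →4  ¬F ∨ ¬(T ∨ T)
  →5  T ∨ ¬(T ∨ T)
  →6  T

Answer: after 6 steps: T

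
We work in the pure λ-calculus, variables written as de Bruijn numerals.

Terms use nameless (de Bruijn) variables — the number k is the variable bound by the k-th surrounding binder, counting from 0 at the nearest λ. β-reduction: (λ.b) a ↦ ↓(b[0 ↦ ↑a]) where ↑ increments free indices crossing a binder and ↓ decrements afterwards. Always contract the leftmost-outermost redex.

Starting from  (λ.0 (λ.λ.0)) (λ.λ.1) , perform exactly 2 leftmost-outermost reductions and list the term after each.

Answer: after 2 steps: λ.λ.λ.0

Derivation:
  start: (λ.0 (λ.λ.0)) (λ.λ.1)
  [1] (λ.λ.1) (λ.λ.0)
  [2] λ.λ.λ.0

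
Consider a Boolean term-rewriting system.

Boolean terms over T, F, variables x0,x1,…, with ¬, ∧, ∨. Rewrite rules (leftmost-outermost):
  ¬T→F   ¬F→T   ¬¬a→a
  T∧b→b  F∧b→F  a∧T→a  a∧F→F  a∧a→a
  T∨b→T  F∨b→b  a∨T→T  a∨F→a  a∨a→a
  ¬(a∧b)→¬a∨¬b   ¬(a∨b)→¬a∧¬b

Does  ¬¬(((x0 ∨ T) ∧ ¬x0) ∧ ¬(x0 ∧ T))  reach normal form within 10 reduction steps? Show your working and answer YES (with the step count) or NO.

Answer: YES — reaches normal form ¬x0 in 7 ≤ 10 steps

Working:
  start: ¬¬(((x0 ∨ T) ∧ ¬x0) ∧ ¬(x0 ∧ T))
  →1  ((x0 ∨ T) ∧ ¬x0) ∧ ¬(x0 ∧ T)
  →2  (T ∧ ¬x0) ∧ ¬(x0 ∧ T)
  →3  ¬x0 ∧ ¬(x0 ∧ T)
  →4  ¬x0 ∧ (¬x0 ∨ ¬T)
  →5  ¬x0 ∧ (¬x0 ∨ F)
  →6  ¬x0 ∧ ¬x0
  →7  ¬x0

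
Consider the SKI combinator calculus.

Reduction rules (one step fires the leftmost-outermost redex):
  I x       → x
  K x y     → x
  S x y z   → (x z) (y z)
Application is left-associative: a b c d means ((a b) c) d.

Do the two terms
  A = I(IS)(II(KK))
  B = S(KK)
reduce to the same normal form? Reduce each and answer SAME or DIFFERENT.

Answer: SAME — A ⇓ S(KK), B ⇓ S(KK)

Working:
Term A:
  start: I(IS)(II(KK))
  step 1: IS(II(KK))
  step 2: S(II(KK))
  step 3: S(I(KK))
  step 4: S(KK)

Term B:
  start: S(KK)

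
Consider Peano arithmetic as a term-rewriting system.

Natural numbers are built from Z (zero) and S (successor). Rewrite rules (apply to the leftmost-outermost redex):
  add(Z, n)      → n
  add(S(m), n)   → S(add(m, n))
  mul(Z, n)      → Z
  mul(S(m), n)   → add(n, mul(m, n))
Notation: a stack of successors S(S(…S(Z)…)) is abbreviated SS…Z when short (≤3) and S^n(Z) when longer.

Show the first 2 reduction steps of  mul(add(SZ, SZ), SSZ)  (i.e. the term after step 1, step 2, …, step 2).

Answer: after 2 steps: add(SSZ, mul(add(Z, SZ), SSZ))

Derivation:
  start: mul(add(SZ, SZ), SSZ)
  step 1: mul(S(add(Z, SZ)), SSZ)
  step 2: add(SSZ, mul(add(Z, SZ), SSZ))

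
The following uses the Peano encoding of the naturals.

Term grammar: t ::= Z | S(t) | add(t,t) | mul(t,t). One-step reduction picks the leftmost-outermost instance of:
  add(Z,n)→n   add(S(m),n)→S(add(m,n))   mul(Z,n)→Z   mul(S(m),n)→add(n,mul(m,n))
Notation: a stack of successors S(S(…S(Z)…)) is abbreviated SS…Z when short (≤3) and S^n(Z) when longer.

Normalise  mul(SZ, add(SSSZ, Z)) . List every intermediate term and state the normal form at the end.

Answer: normal form = SSSZ  (in 10 steps)

Working:
  start: mul(SZ, add(SSSZ, Z))
  [1] add(add(SSSZ, Z), mul(Z, add(SSSZ, Z)))
  [2] add(S(add(SSZ, Z)), mul(Z, add(SSSZ, Z)))
  [3] S(add(add(SSZ, Z), mul(Z, add(SSSZ, Z))))
  [4] S(add(S(add(SZ, Z)), mul(Z, add(SSSZ, Z))))
  [5] S(S(add(add(SZ, Z), mul(Z, add(SSSZ, Z)))))
  [6] S(S(add(S(add(Z, Z)), mul(Z, add(SSSZ, Z)))))
  [7] S(S(S(add(add(Z, Z), mul(Z, add(SSSZ, Z))))))
  [8] S(S(S(add(Z, mul(Z, add(SSSZ, Z))))))
  [9] S(S(S(mul(Z, add(SSSZ, Z)))))
  [10] SSSZ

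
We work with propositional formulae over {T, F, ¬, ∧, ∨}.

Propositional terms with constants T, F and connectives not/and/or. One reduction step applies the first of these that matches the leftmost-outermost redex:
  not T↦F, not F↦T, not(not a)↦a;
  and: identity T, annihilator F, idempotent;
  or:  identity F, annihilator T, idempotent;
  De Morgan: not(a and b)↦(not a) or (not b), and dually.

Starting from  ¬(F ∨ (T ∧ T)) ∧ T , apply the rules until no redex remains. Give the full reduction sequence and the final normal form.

Answer: normal form = F  (in 7 steps)

Derivation:
  start: ¬(F ∨ (T ∧ T)) ∧ T
  →1  ¬(F ∨ (T ∧ T))
  →2  ¬F ∧ ¬(T ∧ T)
  →3  T ∧ ¬(T ∧ T)
  →4  ¬(T ∧ T)
  →5  ¬T ∨ ¬T
  →6  ¬T
  →7  F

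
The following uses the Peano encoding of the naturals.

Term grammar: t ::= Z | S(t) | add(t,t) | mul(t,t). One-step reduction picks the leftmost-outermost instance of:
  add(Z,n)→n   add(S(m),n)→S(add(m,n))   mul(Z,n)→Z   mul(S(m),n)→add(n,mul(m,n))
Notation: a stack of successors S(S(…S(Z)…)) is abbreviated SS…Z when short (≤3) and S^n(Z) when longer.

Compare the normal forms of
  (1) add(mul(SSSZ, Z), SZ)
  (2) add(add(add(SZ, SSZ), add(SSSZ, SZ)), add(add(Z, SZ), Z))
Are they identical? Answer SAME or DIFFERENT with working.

Answer: DIFFERENT — A ⇓ SZ, B ⇓ S^8(Z)

Working:
Term A:
  start: add(mul(SSSZ, Z), SZ)
  step 1: add(add(Z, mul(SSZ, Z)), SZ)
  step 2: add(mul(SSZ, Z), SZ)
  step 3: add(add(Z, mul(SZ, Z)), SZ)
  step 4: add(mul(SZ, Z), SZ)
  step 5: add(add(Z, mul(Z, Z)), SZ)
  step 6: add(mul(Z, Z), SZ)
  step 7: add(Z, SZ)
  step 8: SZ

Term B:
  start: add(add(add(SZ, SSZ), add(SSSZ, SZ)), add(add(Z, SZ), Z))
  step 1: add(add(S(add(Z, SSZ)), add(SSSZ, SZ)), add(add(Z, SZ), Z))
  step 2: add(S(add(add(Z, SSZ), add(SSSZ, SZ))), add(add(Z, SZ), Z))
  step 3: S(add(add(add(Z, SSZ), add(SSSZ, SZ)), add(add(Z, SZ), Z)))
  step 4: S(add(add(SSZ, add(SSSZ, SZ)), add(add(Z, SZ), Z)))
  step 5: S(add(S(add(SZ, add(SSSZ, SZ))), add(add(Z, SZ), Z)))
  step 6: S(S(add(add(SZ, add(SSSZ, SZ)), add(add(Z, SZ), Z))))
  step 7: S(S(add(S(add(Z, add(SSSZ, SZ))), add(add(Z, SZ), Z))))
  step 8: S(S(S(add(add(Z, add(SSSZ, SZ)), add(add(Z, SZ), Z)))))
  step 9: S(S(S(add(add(SSSZ, SZ), add(add(Z, SZ), Z)))))
  step 10: S(S(S(add(S(add(SSZ, SZ)), add(add(Z, SZ), Z)))))
  step 11: S(S(S(S(add(add(SSZ, SZ), add(add(Z, SZ), Z))))))
  step 12: S(S(S(S(add(S(add(SZ, SZ)), add(add(Z, SZ), Z))))))
  step 13: S(S(S(S(S(add(add(SZ, SZ), add(add(Z, SZ), Z)))))))
  step 14: S(S(S(S(S(add(S(add(Z, SZ)), add(add(Z, SZ), Z)))))))
  step 15: S(S(S(S(S(S(add(add(Z, SZ), add(add(Z, SZ), Z))))))))
  step 16: S(S(S(S(S(S(add(SZ, add(add(Z, SZ), Z))))))))
  step 17: S(S(S(S(S(S(S(add(Z, add(add(Z, SZ), Z)))))))))
  step 18: S(S(S(S(S(S(S(add(add(Z, SZ), Z))))))))
  step 19: S(S(S(S(S(S(S(add(SZ, Z))))))))
  step 20: S(S(S(S(S(S(S(S(add(Z, Z)))))))))
  step 21: S^8(Z)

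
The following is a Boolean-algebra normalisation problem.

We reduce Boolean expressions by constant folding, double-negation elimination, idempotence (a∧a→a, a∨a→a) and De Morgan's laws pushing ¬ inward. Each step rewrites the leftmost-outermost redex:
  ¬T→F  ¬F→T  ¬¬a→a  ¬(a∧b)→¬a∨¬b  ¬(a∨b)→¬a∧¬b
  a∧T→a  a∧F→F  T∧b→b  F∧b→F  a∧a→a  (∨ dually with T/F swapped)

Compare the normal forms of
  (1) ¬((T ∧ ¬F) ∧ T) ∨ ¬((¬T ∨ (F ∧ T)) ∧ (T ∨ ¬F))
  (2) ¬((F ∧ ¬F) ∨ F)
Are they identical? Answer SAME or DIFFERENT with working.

Term A:
  start: ¬((T ∧ ¬F) ∧ T) ∨ ¬((¬T ∨ (F ∧ T)) ∧ (T ∨ ¬F))
  step 1: (¬(T ∧ ¬F) ∨ ¬T) ∨ ¬((¬T ∨ (F ∧ T)) ∧ (T ∨ ¬F))
  step 2: ((¬T ∨ ¬¬F) ∨ ¬T) ∨ ¬((¬T ∨ (F ∧ T)) ∧ (T ∨ ¬F))
  step 3: ((F ∨ ¬¬F) ∨ ¬T) ∨ ¬((¬T ∨ (F ∧ T)) ∧ (T ∨ ¬F))
  step 4: (¬¬F ∨ ¬T) ∨ ¬((¬T ∨ (F ∧ T)) ∧ (T ∨ ¬F))
  step 5: (F ∨ ¬T) ∨ ¬((¬T ∨ (F ∧ T)) ∧ (T ∨ ¬F))
  step 6: ¬T ∨ ¬((¬T ∨ (F ∧ T)) ∧ (T ∨ ¬F))
  step 7: F ∨ ¬((¬T ∨ (F ∧ T)) ∧ (T ∨ ¬F))
  step 8: ¬((¬T ∨ (F ∧ T)) ∧ (T ∨ ¬F))
  step 9: ¬(¬T ∨ (F ∧ T)) ∨ ¬(T ∨ ¬F)
  step 10: (¬¬T ∧ ¬(F ∧ T)) ∨ ¬(T ∨ ¬F)
  step 11: (T ∧ ¬(F ∧ T)) ∨ ¬(T ∨ ¬F)
  step 12: ¬(F ∧ T) ∨ ¬(T ∨ ¬F)
  step 13: (¬F ∨ ¬T) ∨ ¬(T ∨ ¬F)
  step 14: (T ∨ ¬T) ∨ ¬(T ∨ ¬F)
  step 15: T ∨ ¬(T ∨ ¬F)
  step 16: T

Term B:
  start: ¬((F ∧ ¬F) ∨ F)
  step 1: ¬(F ∧ ¬F) ∧ ¬F
  step 2: (¬F ∨ ¬¬F) ∧ ¬F
  step 3: (T ∨ ¬¬F) ∧ ¬F
  step 4: T ∧ ¬F
  step 5: ¬F
  step 6: T

Answer: SAME — A ⇓ T, B ⇓ T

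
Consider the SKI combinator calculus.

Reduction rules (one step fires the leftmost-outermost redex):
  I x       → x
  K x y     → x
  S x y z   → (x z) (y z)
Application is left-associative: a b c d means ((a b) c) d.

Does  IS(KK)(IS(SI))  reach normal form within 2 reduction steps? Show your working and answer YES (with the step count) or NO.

  start: IS(KK)(IS(SI))
  →1  S(KK)(IS(SI))
  →2  S(KK)(S(SI))

Answer: YES — reaches normal form S(KK)(S(SI)) in 2 ≤ 2 steps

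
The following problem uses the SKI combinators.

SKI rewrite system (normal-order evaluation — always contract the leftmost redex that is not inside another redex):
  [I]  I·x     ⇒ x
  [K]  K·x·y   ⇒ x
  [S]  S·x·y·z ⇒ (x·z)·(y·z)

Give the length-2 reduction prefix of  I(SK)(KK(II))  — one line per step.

Answer: after 2 steps: SKK

Reduction:
  start: I(SK)(KK(II))
  step 1: SK(KK(II))
  step 2: SKK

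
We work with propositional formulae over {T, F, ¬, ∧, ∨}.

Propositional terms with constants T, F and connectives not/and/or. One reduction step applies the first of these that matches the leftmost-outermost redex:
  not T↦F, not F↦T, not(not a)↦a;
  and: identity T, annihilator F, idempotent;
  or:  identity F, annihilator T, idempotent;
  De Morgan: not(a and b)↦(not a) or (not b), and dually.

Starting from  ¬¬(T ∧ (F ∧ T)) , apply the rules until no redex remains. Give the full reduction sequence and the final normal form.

Answer: normal form = F  (in 3 steps)

Derivation:
  start: ¬¬(T ∧ (F ∧ T))
  →1  T ∧ (F ∧ T)
  →2  F ∧ T
  →3  F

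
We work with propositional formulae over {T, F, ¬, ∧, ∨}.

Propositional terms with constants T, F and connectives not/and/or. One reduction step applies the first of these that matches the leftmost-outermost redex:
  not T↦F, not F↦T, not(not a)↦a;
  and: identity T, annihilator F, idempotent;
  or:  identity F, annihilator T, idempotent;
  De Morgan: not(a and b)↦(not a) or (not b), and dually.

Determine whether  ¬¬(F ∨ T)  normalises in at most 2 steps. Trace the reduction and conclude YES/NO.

Answer: YES — reaches normal form T in 2 ≤ 2 steps

Reduction:
  start: ¬¬(F ∨ T)
  [1] F ∨ T
  [2] T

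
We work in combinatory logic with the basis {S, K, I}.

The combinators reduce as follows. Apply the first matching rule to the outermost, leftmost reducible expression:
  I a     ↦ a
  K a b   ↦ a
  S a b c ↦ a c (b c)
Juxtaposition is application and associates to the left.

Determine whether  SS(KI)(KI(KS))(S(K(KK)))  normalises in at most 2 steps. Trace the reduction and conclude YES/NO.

  start: SS(KI)(KI(KS))(S(K(KK)))
  [1] S(KI(KS))(KI(KI(KS)))(S(K(KK)))
  [2] KI(KS)(S(K(KK)))(KI(KI(KS))(S(K(KK))))

Answer: NO — after 2 steps the term is KI(KS)(S(K(KK)))(KI(KI(KS))(S(K(KK)))), not yet normal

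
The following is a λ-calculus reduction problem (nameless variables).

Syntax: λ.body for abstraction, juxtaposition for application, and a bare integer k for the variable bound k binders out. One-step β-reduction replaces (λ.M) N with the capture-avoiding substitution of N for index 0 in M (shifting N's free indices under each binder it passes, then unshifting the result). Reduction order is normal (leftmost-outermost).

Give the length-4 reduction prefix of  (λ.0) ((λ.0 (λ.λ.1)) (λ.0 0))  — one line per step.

Answer: after 4 steps: λ.λ.λ.1

Derivation:
  start: (λ.0) ((λ.0 (λ.λ.1)) (λ.0 0))
  step 1: (λ.0 (λ.λ.1)) (λ.0 0)
  step 2: (λ.0 0) (λ.λ.1)
  step 3: (λ.λ.1) (λ.λ.1)
  step 4: λ.λ.λ.1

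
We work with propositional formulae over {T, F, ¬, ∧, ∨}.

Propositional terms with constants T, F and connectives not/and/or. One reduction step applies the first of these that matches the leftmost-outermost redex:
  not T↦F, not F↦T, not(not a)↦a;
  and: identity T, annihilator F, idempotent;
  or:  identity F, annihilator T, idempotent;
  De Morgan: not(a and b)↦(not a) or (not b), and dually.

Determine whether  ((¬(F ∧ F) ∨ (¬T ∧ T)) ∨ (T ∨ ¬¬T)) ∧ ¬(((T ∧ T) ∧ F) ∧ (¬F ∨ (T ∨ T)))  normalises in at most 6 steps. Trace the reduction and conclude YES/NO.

  start: ((¬(F ∧ F) ∨ (¬T ∧ T)) ∨ (T ∨ ¬¬T)) ∧ ¬(((T ∧ T) ∧ F) ∧ (¬F ∨ (T ∨ T)))
  →1  (((¬F ∨ ¬F) ∨ (¬T ∧ T)) ∨ (T ∨ ¬¬T)) ∧ ¬(((T ∧ T) ∧ F) ∧ (¬F ∨ (T ∨ T)))
  →2  ((¬F ∨ (¬T ∧ T)) ∨ (T ∨ ¬¬T)) ∧ ¬(((T ∧ T) ∧ F) ∧ (¬F ∨ (T ∨ T)))
  →3  ((T ∨ (¬T ∧ T)) ∨ (T ∨ ¬¬T)) ∧ ¬(((T ∧ T) ∧ F) ∧ (¬F ∨ (T ∨ T)))
  →4  (T ∨ (T ∨ ¬¬T)) ∧ ¬(((T ∧ T) ∧ F) ∧ (¬F ∨ (T ∨ T)))
  →5  T ∧ ¬(((T ∧ T) ∧ F) ∧ (¬F ∨ (T ∨ T)))
  →6  ¬(((T ∧ T) ∧ F) ∧ (¬F ∨ (T ∨ T)))

Answer: NO — after 6 steps the term is ¬(((T ∧ T) ∧ F) ∧ (¬F ∨ (T ∨ T))), not yet normal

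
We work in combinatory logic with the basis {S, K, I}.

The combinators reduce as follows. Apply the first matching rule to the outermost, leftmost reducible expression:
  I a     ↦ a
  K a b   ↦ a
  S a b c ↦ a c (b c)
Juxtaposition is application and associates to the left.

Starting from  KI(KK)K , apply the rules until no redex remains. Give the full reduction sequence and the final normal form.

Answer: normal form = K  (in 2 steps)

Working:
  start: KI(KK)K
  [1] IK
  [2] K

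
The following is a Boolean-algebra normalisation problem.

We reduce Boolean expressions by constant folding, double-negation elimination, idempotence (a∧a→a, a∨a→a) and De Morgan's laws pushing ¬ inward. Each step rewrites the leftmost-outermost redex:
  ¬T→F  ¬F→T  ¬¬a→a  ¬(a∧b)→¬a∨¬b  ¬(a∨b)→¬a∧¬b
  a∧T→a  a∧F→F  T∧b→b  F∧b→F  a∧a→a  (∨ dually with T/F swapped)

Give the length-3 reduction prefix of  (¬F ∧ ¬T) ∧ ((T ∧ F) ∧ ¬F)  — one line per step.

Answer: after 3 steps: F ∧ ((T ∧ F) ∧ ¬F)

Reduction:
  start: (¬F ∧ ¬T) ∧ ((T ∧ F) ∧ ¬F)
  →1  (T ∧ ¬T) ∧ ((T ∧ F) ∧ ¬F)
  →2  ¬T ∧ ((T ∧ F) ∧ ¬F)
  →3  F ∧ ((T ∧ F) ∧ ¬F)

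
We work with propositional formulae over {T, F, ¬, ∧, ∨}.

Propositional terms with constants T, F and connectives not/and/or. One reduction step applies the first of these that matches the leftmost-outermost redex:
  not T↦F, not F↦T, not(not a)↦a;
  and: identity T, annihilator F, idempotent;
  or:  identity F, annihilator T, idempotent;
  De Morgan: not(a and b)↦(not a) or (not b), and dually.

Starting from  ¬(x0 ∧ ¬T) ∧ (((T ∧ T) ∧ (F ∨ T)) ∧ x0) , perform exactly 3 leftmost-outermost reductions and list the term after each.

Answer: after 3 steps: T ∧ (((T ∧ T) ∧ (F ∨ T)) ∧ x0)

Working:
  start: ¬(x0 ∧ ¬T) ∧ (((T ∧ T) ∧ (F ∨ T)) ∧ x0)
  step 1: (¬x0 ∨ ¬¬T) ∧ (((T ∧ T) ∧ (F ∨ T)) ∧ x0)
  step 2: (¬x0 ∨ T) ∧ (((T ∧ T) ∧ (F ∨ T)) ∧ x0)
  step 3: T ∧ (((T ∧ T) ∧ (F ∨ T)) ∧ x0)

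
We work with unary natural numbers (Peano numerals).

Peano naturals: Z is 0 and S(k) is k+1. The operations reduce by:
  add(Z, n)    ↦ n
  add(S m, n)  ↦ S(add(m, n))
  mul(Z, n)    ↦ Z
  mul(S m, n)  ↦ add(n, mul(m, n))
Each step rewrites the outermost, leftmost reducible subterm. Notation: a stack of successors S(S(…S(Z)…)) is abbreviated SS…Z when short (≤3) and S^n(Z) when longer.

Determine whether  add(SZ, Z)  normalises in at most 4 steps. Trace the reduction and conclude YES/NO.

  start: add(SZ, Z)
  step 1: S(add(Z, Z))
  step 2: SZ

Answer: YES — reaches normal form SZ in 2 ≤ 4 steps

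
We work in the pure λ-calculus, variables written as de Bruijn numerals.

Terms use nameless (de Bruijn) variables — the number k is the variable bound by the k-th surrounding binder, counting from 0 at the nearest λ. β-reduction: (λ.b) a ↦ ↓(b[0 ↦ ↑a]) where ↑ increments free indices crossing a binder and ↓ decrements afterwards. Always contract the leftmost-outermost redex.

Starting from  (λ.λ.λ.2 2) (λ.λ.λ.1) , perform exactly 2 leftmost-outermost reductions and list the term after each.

  start: (λ.λ.λ.2 2) (λ.λ.λ.1)
  step 1: λ.λ.(λ.λ.λ.1) (λ.λ.λ.1)
  step 2: λ.λ.λ.λ.1

Answer: after 2 steps: λ.λ.λ.λ.1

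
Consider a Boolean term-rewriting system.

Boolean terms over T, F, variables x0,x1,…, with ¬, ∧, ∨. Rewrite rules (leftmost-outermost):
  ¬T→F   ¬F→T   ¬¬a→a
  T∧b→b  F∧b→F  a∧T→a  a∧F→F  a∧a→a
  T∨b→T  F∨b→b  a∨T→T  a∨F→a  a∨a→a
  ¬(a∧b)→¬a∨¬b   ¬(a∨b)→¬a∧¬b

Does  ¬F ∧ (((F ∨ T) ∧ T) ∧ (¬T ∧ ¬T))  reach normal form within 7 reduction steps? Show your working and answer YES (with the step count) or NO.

Answer: YES — reaches normal form F in 7 ≤ 7 steps

Derivation:
  start: ¬F ∧ (((F ∨ T) ∧ T) ∧ (¬T ∧ ¬T))
  step 1: T ∧ (((F ∨ T) ∧ T) ∧ (¬T ∧ ¬T))
  step 2: ((F ∨ T) ∧ T) ∧ (¬T ∧ ¬T)
  step 3: (F ∨ T) ∧ (¬T ∧ ¬T)
  step 4: T ∧ (¬T ∧ ¬T)
  step 5: ¬T ∧ ¬T
  step 6: ¬T
  step 7: F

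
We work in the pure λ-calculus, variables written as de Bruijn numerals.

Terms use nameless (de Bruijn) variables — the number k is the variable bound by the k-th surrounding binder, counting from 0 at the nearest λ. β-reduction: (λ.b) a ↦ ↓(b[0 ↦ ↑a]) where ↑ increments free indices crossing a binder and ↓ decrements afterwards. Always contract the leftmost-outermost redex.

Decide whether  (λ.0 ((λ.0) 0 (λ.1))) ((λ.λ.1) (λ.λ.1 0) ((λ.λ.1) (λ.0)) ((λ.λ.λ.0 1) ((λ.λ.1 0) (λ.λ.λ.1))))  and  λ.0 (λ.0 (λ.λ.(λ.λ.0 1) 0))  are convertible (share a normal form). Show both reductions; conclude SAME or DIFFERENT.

Answer: SAME — A ⇓ λ.0 (λ.0 (λ.λ.λ.0 1)), B ⇓ λ.0 (λ.0 (λ.λ.λ.0 1))

Working:
Term A:
  start: (λ.0 ((λ.0) 0 (λ.1))) ((λ.λ.1) (λ.λ.1 0) ((λ.λ.1) (λ.0)) ((λ.λ.λ.0 1) ((λ.λ.1 0) (λ.λ.λ.1))))
  →1  (λ.λ.1) (λ.λ.1 0) ((λ.λ.1) (λ.0)) ((λ.λ.λ.0 1) ((λ.λ.1 0) (λ.λ.λ.1))) ((λ.0) ((λ.λ.1) (λ.λ.1 0) ((λ.λ.1) (λ.0)) ((λ.λ.λ.0 1) ((λ.λ.1 0) (λ.λ.λ.1)))) (λ.(λ.λ.1) (λ.λ.1 0) ((λ.λ.1) (λ.0)) ((λ.λ.λ.0 1) ((λ.λ.1 0) (λ.λ.λ.1)))))
  →2  (λ.λ.λ.1 0) ((λ.λ.1) (λ.0)) ((λ.λ.λ.0 1) ((λ.λ.1 0) (λ.λ.λ.1))) ((λ.0) ((λ.λ.1) (λ.λ.1 0) ((λ.λ.1) (λ.0)) ((λ.λ.λ.0 1) ((λ.λ.1 0) (λ.λ.λ.1)))) (λ.(λ.λ.1) (λ.λ.1 0) ((λ.λ.1) (λ.0)) ((λ.λ.λ.0 1) ((λ.λ.1 0) (λ.λ.λ.1)))))
  →3  (λ.λ.1 0) ((λ.λ.λ.0 1) ((λ.λ.1 0) (λ.λ.λ.1))) ((λ.0) ((λ.λ.1) (λ.λ.1 0) ((λ.λ.1) (λ.0)) ((λ.λ.λ.0 1) ((λ.λ.1 0) (λ.λ.λ.1)))) (λ.(λ.λ.1) (λ.λ.1 0) ((λ.λ.1) (λ.0)) ((λ.λ.λ.0 1) ((λ.λ.1 0) (λ.λ.λ.1)))))
  →4  (λ.(λ.λ.λ.0 1) ((λ.λ.1 0) (λ.λ.λ.1)) 0) ((λ.0) ((λ.λ.1) (λ.λ.1 0) ((λ.λ.1) (λ.0)) ((λ.λ.λ.0 1) ((λ.λ.1 0) (λ.λ.λ.1)))) (λ.(λ.λ.1) (λ.λ.1 0) ((λ.λ.1) (λ.0)) ((λ.λ.λ.0 1) ((λ.λ.1 0) (λ.λ.λ.1)))))
  →5  (λ.λ.λ.0 1) ((λ.λ.1 0) (λ.λ.λ.1)) ((λ.0) ((λ.λ.1) (λ.λ.1 0) ((λ.λ.1) (λ.0)) ((λ.λ.λ.0 1) ((λ.λ.1 0) (λ.λ.λ.1)))) (λ.(λ.λ.1) (λ.λ.1 0) ((λ.λ.1) (λ.0)) ((λ.λ.λ.0 1) ((λ.λ.1 0) (λ.λ.λ.1)))))
  →6  (λ.λ.0 1) ((λ.0) ((λ.λ.1) (λ.λ.1 0) ((λ.λ.1) (λ.0)) ((λ.λ.λ.0 1) ((λ.λ.1 0) (λ.λ.λ.1)))) (λ.(λ.λ.1) (λ.λ.1 0) ((λ.λ.1) (λ.0)) ((λ.λ.λ.0 1) ((λ.λ.1 0) (λ.λ.λ.1)))))
  →7  λ.0 ((λ.0) ((λ.λ.1) (λ.λ.1 0) ((λ.λ.1) (λ.0)) ((λ.λ.λ.0 1) ((λ.λ.1 0) (λ.λ.λ.1)))) (λ.(λ.λ.1) (λ.λ.1 0) ((λ.λ.1) (λ.0)) ((λ.λ.λ.0 1) ((λ.λ.1 0) (λ.λ.λ.1)))))
  →8  λ.0 ((λ.λ.1) (λ.λ.1 0) ((λ.λ.1) (λ.0)) ((λ.λ.λ.0 1) ((λ.λ.1 0) (λ.λ.λ.1))) (λ.(λ.λ.1) (λ.λ.1 0) ((λ.λ.1) (λ.0)) ((λ.λ.λ.0 1) ((λ.λ.1 0) (λ.λ.λ.1)))))
  →9  λ.0 ((λ.λ.λ.1 0) ((λ.λ.1) (λ.0)) ((λ.λ.λ.0 1) ((λ.λ.1 0) (λ.λ.λ.1))) (λ.(λ.λ.1) (λ.λ.1 0) ((λ.λ.1) (λ.0)) ((λ.λ.λ.0 1) ((λ.λ.1 0) (λ.λ.λ.1)))))
  →10  λ.0 ((λ.λ.1 0) ((λ.λ.λ.0 1) ((λ.λ.1 0) (λ.λ.λ.1))) (λ.(λ.λ.1) (λ.λ.1 0) ((λ.λ.1) (λ.0)) ((λ.λ.λ.0 1) ((λ.λ.1 0) (λ.λ.λ.1)))))
  →11  λ.0 ((λ.(λ.λ.λ.0 1) ((λ.λ.1 0) (λ.λ.λ.1)) 0) (λ.(λ.λ.1) (λ.λ.1 0) ((λ.λ.1) (λ.0)) ((λ.λ.λ.0 1) ((λ.λ.1 0) (λ.λ.λ.1)))))
  →12  λ.0 ((λ.λ.λ.0 1) ((λ.λ.1 0) (λ.λ.λ.1)) (λ.(λ.λ.1) (λ.λ.1 0) ((λ.λ.1) (λ.0)) ((λ.λ.λ.0 1) ((λ.λ.1 0) (λ.λ.λ.1)))))
  →13  λ.0 ((λ.λ.0 1) (λ.(λ.λ.1) (λ.λ.1 0) ((λ.λ.1) (λ.0)) ((λ.λ.λ.0 1) ((λ.λ.1 0) (λ.λ.λ.1)))))
  →14  λ.0 (λ.0 (λ.(λ.λ.1) (λ.λ.1 0) ((λ.λ.1) (λ.0)) ((λ.λ.λ.0 1) ((λ.λ.1 0) (λ.λ.λ.1)))))
  →15  λ.0 (λ.0 (λ.(λ.λ.λ.1 0) ((λ.λ.1) (λ.0)) ((λ.λ.λ.0 1) ((λ.λ.1 0) (λ.λ.λ.1)))))
  →16  λ.0 (λ.0 (λ.(λ.λ.1 0) ((λ.λ.λ.0 1) ((λ.λ.1 0) (λ.λ.λ.1)))))
  →17  λ.0 (λ.0 (λ.λ.(λ.λ.λ.0 1) ((λ.λ.1 0) (λ.λ.λ.1)) 0))
  →18  λ.0 (λ.0 (λ.λ.(λ.λ.0 1) 0))
  →19  λ.0 (λ.0 (λ.λ.λ.0 1))

Term B:
  start: λ.0 (λ.0 (λ.λ.(λ.λ.0 1) 0))
  →1  λ.0 (λ.0 (λ.λ.λ.0 1))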